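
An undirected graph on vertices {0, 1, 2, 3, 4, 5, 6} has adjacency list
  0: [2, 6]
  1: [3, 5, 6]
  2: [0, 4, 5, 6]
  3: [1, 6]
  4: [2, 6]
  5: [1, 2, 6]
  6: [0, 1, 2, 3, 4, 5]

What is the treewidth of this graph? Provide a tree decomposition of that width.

Treewidth 2.
Bags: B1 = {1, 3, 6}  B2 = {1, 5, 6}  B3 = {2, 5, 6}  B4 = {0, 2, 6}  B5 = {2, 4, 6}
Tree: B1–B2, B2–B3, B3–B4, B4–B5

The largest bag has 3 vertices, giving width 2; this decomposition certifies tw(G) ≤ 2. For the lower bound, the 3 vertices {1, 3, 6} are pairwise adjacent, and any tree decomposition puts a clique entirely inside one bag — forcing width ≥ 2. The upper and lower bounds meet at 2, so that is the treewidth.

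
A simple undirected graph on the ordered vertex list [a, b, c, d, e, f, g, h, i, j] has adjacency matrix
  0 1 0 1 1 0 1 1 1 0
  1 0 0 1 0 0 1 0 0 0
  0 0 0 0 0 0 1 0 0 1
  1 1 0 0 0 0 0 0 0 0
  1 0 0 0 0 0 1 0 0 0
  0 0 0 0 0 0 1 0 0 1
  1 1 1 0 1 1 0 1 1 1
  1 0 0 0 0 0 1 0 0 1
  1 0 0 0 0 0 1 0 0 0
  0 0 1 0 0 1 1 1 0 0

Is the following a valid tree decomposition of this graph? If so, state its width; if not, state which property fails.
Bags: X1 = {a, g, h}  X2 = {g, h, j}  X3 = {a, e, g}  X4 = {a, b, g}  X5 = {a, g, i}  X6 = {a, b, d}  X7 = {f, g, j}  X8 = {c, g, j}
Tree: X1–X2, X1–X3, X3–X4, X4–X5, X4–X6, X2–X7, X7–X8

Checking the three conditions: (i) the bags cover all of {a, b, c, d, e, f, g, h, i, j}; (ii) for each edge, some bag contains both endpoints; (iii) the bags containing any fixed vertex form a subtree. All hold, so the decomposition is valid with width 3 − 1 = 2.

Yes; width 2.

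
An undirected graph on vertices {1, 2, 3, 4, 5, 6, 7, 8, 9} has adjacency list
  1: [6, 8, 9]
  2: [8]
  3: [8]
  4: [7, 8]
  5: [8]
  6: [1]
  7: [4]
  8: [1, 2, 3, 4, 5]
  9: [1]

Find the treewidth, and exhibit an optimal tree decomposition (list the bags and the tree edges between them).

The largest bag has 2 vertices, giving width 1; this decomposition certifies tw(G) ≤ 1. Any graph with an edge has treewidth ≥ 1, and G has the edge 1–8. Hence tw(G) = 1 exactly.

Treewidth 1.
Bags: B1 = {1, 8}  B2 = {4, 8}  B3 = {5, 8}  B4 = {2, 8}  B5 = {1, 9}  B6 = {1, 6}  B7 = {4, 7}  B8 = {3, 8}
Tree: B1–B2, B2–B3, B1–B4, B1–B5, B1–B6, B2–B7, B3–B8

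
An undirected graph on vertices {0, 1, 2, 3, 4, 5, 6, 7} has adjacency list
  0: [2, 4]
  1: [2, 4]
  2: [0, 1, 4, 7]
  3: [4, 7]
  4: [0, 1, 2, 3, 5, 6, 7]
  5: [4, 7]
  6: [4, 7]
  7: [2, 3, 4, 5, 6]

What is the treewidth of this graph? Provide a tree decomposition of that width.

Treewidth 2.
Bags: B1 = {0, 2, 4}  B2 = {2, 4, 7}  B3 = {4, 5, 7}  B4 = {3, 4, 7}  B5 = {1, 2, 4}  B6 = {4, 6, 7}
Tree: B1–B2, B2–B3, B2–B4, B2–B5, B2–B6

Each bag holds 3 vertices, so the decomposition has width 2, which upper-bounds the treewidth. On the other hand G contains the 3-clique {0, 2, 4}. A clique must lie in a single bag of any decomposition, so no decomposition can have width below 2. Combining the bounds, tw(G) = 2.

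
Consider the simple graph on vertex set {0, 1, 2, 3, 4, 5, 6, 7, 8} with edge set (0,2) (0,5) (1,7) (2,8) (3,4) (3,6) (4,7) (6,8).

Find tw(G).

A width-1 tree decomposition is:
Bags: B1 = {1, 7}  B2 = {4, 7}  B3 = {3, 4}  B4 = {3, 6}  B5 = {6, 8}  B6 = {2, 8}  B7 = {0, 2}  B8 = {0, 5}
Tree: B1–B2, B2–B3, B3–B4, B4–B5, B5–B6, B6–B7, B7–B8
Each bag holds 2 vertices, so the decomposition has width 1, which upper-bounds the treewidth. Any graph with an edge has treewidth ≥ 1, and G has the edge 1–7. Hence tw(G) = 1 exactly.

1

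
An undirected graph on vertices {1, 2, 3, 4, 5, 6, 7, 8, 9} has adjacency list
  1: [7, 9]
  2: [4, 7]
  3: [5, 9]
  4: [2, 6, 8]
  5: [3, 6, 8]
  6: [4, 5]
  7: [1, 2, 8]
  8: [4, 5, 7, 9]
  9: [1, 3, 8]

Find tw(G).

3

A width-3 tree decomposition is:
Bags: B1 = {3, 4, 5, 6}  B2 = {3, 4, 5, 8}  B3 = {3, 4, 8, 9}  B4 = {2, 4, 8, 9}  B5 = {2, 7, 8, 9}  B6 = {1, 2, 7, 9}
Tree: B1–B2, B2–B3, B3–B4, B4–B5, B5–B6
The largest bag has 4 vertices, giving width 3; this decomposition certifies tw(G) ≤ 3. For the lower bound: the 4 vertex sets {3,5,6}, {4}, {8}, {1,2,7,9} are disjoint, each induces a connected subgraph, and every pair is joined by at least one edge of G. Contracting each set to a single vertex therefore yields K_{4} as a minor, and since treewidth is minor-monotone, tw(G) ≥ tw(K_{4}) = 3. The upper and lower bounds meet at 3, so that is the treewidth.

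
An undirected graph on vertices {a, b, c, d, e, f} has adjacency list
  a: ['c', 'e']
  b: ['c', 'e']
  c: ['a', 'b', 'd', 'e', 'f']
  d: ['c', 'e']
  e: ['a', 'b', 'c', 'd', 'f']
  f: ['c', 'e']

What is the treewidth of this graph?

2

A width-2 tree decomposition is:
Bags: B1 = {b, c, e}  B2 = {c, e, f}  B3 = {a, c, e}  B4 = {c, d, e}
Tree: B1–B2, B1–B3, B3–B4
Every bag has size at most 3, so the width is 3 − 1 = 2 and tw(G) ≤ 2. For the lower bound, the 3 vertices {c, d, e} are pairwise adjacent, and any tree decomposition puts a clique entirely inside one bag — forcing width ≥ 2. Combining the bounds, tw(G) = 2.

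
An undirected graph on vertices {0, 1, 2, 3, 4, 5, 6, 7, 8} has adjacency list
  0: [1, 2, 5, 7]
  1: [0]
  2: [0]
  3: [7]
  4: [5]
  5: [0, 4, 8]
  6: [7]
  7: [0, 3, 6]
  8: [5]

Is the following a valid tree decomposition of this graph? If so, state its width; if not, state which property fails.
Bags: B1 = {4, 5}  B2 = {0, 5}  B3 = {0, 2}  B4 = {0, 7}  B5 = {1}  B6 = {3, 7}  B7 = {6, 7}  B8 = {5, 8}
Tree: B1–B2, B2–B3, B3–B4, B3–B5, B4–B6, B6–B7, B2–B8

No — edge (0,1) lies in no bag.

A tree decomposition must satisfy three properties: every vertex lies in some bag; for every edge, both endpoints lie together in some bag; and for every vertex, the bags containing it form a connected subtree. Here edge (0,1) lies in no bag, so the decomposition is invalid.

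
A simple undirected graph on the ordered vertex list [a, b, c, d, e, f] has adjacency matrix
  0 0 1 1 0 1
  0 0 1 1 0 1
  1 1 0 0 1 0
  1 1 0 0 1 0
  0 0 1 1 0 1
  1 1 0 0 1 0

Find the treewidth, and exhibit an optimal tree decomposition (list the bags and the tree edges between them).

Treewidth 3.
One such decomposition:
Bags: B1 = {a, b, c, e}  B2 = {a, b, d, e}  B3 = {a, b, e, f}
Tree: B1–B2, B2–B3

Every bag has size at most 4, so the width is 4 − 1 = 3 and tw(G) ≤ 3. For the lower bound: the 4 vertex sets {c,e}, {b,d}, {a}, {f} are disjoint, each induces a connected subgraph, and every pair is joined by at least one edge of G. Contracting each set to a single vertex therefore yields K_{4} as a minor, and since treewidth is minor-monotone, tw(G) ≥ tw(K_{4}) = 3. Hence tw(G) = 3 exactly.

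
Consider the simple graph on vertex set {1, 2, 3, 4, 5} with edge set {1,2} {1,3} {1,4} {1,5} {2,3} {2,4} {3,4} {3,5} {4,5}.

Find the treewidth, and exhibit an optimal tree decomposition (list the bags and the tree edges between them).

Treewidth 3.
Bags: B1 = {1, 3, 4, 5}  B2 = {1, 2, 3, 4}
Tree: B1–B2

The largest bag has 4 vertices, giving width 3; this decomposition certifies tw(G) ≤ 3. On the other hand G contains the 4-clique {1, 2, 3, 4}. A clique must lie in a single bag of any decomposition, so no decomposition can have width below 3. Combining the bounds, tw(G) = 3.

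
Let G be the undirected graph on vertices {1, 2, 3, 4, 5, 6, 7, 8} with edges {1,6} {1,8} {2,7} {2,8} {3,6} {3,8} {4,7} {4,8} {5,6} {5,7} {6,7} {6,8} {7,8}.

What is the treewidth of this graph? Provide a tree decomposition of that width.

Every bag has size at most 3, so the width is 3 − 1 = 2 and tw(G) ≤ 2. On the other hand G contains the 3-clique {2, 7, 8}. A clique must lie in a single bag of any decomposition, so no decomposition can have width below 2. The upper and lower bounds meet at 2, so that is the treewidth.

Treewidth 2.
One such decomposition:
Bags: B1 = {2, 7, 8}  B2 = {6, 7, 8}  B3 = {5, 6, 7}  B4 = {3, 6, 8}  B5 = {1, 6, 8}  B6 = {4, 7, 8}
Tree: B1–B2, B2–B3, B2–B4, B4–B5, B2–B6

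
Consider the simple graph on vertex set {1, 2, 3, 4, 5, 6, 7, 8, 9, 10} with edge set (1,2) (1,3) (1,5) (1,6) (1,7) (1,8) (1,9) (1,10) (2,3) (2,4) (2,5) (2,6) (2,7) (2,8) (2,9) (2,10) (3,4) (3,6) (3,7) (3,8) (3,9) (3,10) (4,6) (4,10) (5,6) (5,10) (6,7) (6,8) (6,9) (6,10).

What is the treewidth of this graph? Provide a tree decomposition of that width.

The largest bag has 5 vertices, giving width 4; this decomposition certifies tw(G) ≤ 4. For the lower bound, the 5 vertices {1, 2, 3, 6, 8} are pairwise adjacent, and any tree decomposition puts a clique entirely inside one bag — forcing width ≥ 4. The upper and lower bounds meet at 4, so that is the treewidth.

Treewidth 4.
One such decomposition:
Bags: B1 = {1, 2, 3, 6, 7}  B2 = {1, 2, 3, 6, 10}  B3 = {1, 2, 3, 6, 9}  B4 = {2, 3, 4, 6, 10}  B5 = {1, 2, 3, 6, 8}  B6 = {1, 2, 5, 6, 10}
Tree: B1–B2, B1–B3, B2–B4, B1–B5, B2–B6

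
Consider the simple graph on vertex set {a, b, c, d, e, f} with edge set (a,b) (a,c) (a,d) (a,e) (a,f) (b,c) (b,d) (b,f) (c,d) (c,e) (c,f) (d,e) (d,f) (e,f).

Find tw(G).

A width-4 tree decomposition is:
Bags: B1 = {a, b, c, d, f}  B2 = {a, c, d, e, f}
Tree: B1–B2
The largest bag has 5 vertices, giving width 4; this decomposition certifies tw(G) ≤ 4. On the other hand G contains the 5-clique {a, c, d, e, f}. A clique must lie in a single bag of any decomposition, so no decomposition can have width below 4. Therefore the treewidth is 4.

4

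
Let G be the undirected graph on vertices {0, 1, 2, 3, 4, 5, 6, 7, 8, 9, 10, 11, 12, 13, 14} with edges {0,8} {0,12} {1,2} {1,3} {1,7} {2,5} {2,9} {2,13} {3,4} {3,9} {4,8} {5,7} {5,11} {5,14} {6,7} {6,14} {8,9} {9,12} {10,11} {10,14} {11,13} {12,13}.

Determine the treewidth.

A width-3 tree decomposition is:
Bags: B1 = {0, 3, 4, 8}  B2 = {0, 3, 8, 9}  B3 = {0, 3, 9, 12}  B4 = {1, 3, 9, 12}  B5 = {1, 2, 9, 12}  B6 = {1, 2, 12, 13}  B7 = {1, 2, 7, 13}  B8 = {2, 5, 7, 13}  B9 = {5, 7, 11, 13}  B10 = {5, 6, 7, 11}  B11 = {5, 6, 11, 14}  B12 = {6, 10, 11, 14}
Tree: B1–B2, B2–B3, B3–B4, B4–B5, B5–B6, B6–B7, B7–B8, B8–B9, B9–B10, B10–B11, B11–B12
Each bag holds 4 vertices, so the decomposition has width 3, which upper-bounds the treewidth. For the lower bound: the 4 vertex sets {0,4,8}, {3}, {9}, {1,2,12,13} are disjoint, each induces a connected subgraph, and every pair is joined by at least one edge of G. Contracting each set to a single vertex therefore yields K_{4} as a minor, and since treewidth is minor-monotone, tw(G) ≥ tw(K_{4}) = 3. Combining the bounds, tw(G) = 3.

3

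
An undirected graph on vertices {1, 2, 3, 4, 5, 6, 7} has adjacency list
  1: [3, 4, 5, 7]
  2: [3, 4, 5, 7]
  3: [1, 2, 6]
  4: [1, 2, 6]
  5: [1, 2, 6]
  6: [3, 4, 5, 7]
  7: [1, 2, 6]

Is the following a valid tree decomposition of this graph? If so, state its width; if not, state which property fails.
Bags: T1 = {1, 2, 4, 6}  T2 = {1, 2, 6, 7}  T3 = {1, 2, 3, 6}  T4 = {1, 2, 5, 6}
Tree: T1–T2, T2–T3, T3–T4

Vertex coverage: the bags together contain {1, 2, 3, 4, 5, 6, 7}, the full vertex set. Edge coverage: each edge of G has both endpoints in at least one bag. Running intersection: for every vertex, the bags containing it form a connected subtree. All three properties hold, so this is a valid tree decomposition of width max|bag| − 1 = 3, and hence tw(G) ≤ 3.

Yes; width 3.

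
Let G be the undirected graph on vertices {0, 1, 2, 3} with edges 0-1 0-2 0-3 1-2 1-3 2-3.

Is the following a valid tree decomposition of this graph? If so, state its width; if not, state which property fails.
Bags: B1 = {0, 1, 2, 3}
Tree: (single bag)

Yes; width 3.

Vertex coverage: the bags together contain {0, 1, 2, 3}, the full vertex set. Edge coverage: each edge of G has both endpoints in at least one bag. Running intersection: for every vertex, the bags containing it form a connected subtree. All three properties hold, so this is a valid tree decomposition of width max|bag| − 1 = 3, and hence tw(G) ≤ 3.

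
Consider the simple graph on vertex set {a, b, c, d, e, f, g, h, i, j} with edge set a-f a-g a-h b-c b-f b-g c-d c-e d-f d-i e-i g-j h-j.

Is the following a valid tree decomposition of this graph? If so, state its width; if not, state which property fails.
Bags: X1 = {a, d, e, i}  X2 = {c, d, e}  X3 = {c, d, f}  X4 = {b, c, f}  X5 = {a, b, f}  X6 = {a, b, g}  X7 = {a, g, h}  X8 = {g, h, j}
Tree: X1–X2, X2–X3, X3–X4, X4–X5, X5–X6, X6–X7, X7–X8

A tree decomposition must satisfy three properties: every vertex lies in some bag; for every edge, both endpoints lie together in some bag; and for every vertex, the bags containing it form a connected subtree. Here bags containing vertex a are not connected in the tree, so the decomposition is invalid.

No — bags containing vertex a are not connected in the tree.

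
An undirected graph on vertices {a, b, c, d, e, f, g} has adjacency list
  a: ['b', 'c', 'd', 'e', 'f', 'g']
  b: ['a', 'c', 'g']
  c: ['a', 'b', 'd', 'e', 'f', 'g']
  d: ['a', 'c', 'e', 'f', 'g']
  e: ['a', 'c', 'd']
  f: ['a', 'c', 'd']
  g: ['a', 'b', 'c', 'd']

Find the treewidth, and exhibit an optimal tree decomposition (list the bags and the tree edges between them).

Treewidth 3.
One optimal decomposition is:
Bags: B1 = {a, c, d, e}  B2 = {a, c, d, g}  B3 = {a, b, c, g}  B4 = {a, c, d, f}
Tree: B1–B2, B2–B3, B1–B4

The largest bag has 4 vertices, giving width 3; this decomposition certifies tw(G) ≤ 3. For the lower bound, the 4 vertices {a, c, d, g} are pairwise adjacent, and any tree decomposition puts a clique entirely inside one bag — forcing width ≥ 3. Hence tw(G) = 3 exactly.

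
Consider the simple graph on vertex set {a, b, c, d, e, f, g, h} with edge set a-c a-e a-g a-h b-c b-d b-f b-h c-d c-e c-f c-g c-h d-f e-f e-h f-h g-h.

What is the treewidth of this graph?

A width-3 tree decomposition is:
Bags: B1 = {c, e, f, h}  B2 = {a, c, e, h}  B3 = {a, c, g, h}  B4 = {b, c, f, h}  B5 = {b, c, d, f}
Tree: B1–B2, B2–B3, B1–B4, B4–B5
The largest bag has 4 vertices, giving width 3; this decomposition certifies tw(G) ≤ 3. For the lower bound, the 4 vertices {b, c, d, f} are pairwise adjacent, and any tree decomposition puts a clique entirely inside one bag — forcing width ≥ 3. Combining the bounds, tw(G) = 3.

3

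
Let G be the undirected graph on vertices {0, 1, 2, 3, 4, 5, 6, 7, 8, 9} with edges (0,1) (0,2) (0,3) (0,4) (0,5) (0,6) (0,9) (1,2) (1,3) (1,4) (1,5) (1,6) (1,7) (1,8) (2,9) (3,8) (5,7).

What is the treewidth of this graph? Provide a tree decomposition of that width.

Treewidth 2.
Bags: B1 = {0, 1, 5}  B2 = {0, 1, 3}  B3 = {0, 1, 2}  B4 = {0, 1, 4}  B5 = {0, 1, 6}  B6 = {0, 2, 9}  B7 = {1, 3, 8}  B8 = {1, 5, 7}
Tree: B1–B2, B2–B3, B3–B4, B1–B5, B3–B6, B2–B7, B1–B8

Each bag holds 3 vertices, so the decomposition has width 2, which upper-bounds the treewidth. On the other hand G contains the 3-clique {0, 1, 2}. A clique must lie in a single bag of any decomposition, so no decomposition can have width below 2. Hence tw(G) = 2 exactly.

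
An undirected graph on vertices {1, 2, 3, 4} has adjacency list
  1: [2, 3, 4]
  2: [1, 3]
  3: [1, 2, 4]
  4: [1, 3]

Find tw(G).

2

A width-2 tree decomposition is:
Bags: B1 = {1, 2, 3}  B2 = {1, 3, 4}
Tree: B1–B2
Each bag holds 3 vertices, so the decomposition has width 2, which upper-bounds the treewidth. For the lower bound, the 3 vertices {1, 2, 3} are pairwise adjacent, and any tree decomposition puts a clique entirely inside one bag — forcing width ≥ 2. Combining the bounds, tw(G) = 2.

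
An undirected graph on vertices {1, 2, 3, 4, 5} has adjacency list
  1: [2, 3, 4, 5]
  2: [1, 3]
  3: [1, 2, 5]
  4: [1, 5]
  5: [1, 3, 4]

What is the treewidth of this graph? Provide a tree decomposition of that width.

Every bag has size at most 3, so the width is 3 − 1 = 2 and tw(G) ≤ 2. On the other hand G contains the 3-clique {1, 2, 3}. A clique must lie in a single bag of any decomposition, so no decomposition can have width below 2. Combining the bounds, tw(G) = 2.

Treewidth 2.
Bags: B1 = {1, 3, 5}  B2 = {1, 2, 3}  B3 = {1, 4, 5}
Tree: B1–B2, B1–B3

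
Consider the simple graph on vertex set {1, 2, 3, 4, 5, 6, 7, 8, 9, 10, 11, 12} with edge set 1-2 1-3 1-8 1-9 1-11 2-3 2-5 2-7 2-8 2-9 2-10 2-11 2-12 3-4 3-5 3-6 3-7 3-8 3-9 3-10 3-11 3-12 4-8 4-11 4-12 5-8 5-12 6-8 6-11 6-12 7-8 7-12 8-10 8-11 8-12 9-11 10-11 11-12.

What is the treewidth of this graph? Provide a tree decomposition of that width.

Each bag holds 5 vertices, so the decomposition has width 4, which upper-bounds the treewidth. Conversely, {1, 2, 3, 8, 11} is a clique of size 5, and the vertices of any clique must share a bag in every tree decomposition; so some bag has ≥ 5 vertices and tw(G) ≥ 4. Combining the bounds, tw(G) = 4.

Treewidth 4.
One such decomposition:
Bags: B1 = {2, 3, 8, 10, 11}  B2 = {2, 3, 8, 11, 12}  B3 = {3, 6, 8, 11, 12}  B4 = {2, 3, 5, 8, 12}  B5 = {1, 2, 3, 8, 11}  B6 = {2, 3, 7, 8, 12}  B7 = {1, 2, 3, 9, 11}  B8 = {3, 4, 8, 11, 12}
Tree: B1–B2, B2–B3, B2–B4, B1–B5, B2–B6, B5–B7, B2–B8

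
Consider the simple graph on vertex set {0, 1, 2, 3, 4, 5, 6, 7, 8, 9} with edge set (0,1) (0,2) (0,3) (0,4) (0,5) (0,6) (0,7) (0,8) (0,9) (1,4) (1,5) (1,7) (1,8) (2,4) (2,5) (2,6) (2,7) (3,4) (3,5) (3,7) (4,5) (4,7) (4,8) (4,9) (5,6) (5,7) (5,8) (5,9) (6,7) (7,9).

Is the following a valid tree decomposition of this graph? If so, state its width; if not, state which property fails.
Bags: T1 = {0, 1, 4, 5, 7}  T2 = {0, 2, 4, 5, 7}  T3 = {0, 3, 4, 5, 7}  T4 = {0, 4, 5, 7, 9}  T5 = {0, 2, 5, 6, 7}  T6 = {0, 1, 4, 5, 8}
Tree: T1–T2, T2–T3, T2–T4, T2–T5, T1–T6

Checking the three conditions: (i) the bags cover all of {0, 1, 2, 3, 4, 5, 6, 7, 8, 9}; (ii) for each edge, some bag contains both endpoints; (iii) the bags containing any fixed vertex form a subtree. All hold, so the decomposition is valid with width 5 − 1 = 4.

Yes; width 4.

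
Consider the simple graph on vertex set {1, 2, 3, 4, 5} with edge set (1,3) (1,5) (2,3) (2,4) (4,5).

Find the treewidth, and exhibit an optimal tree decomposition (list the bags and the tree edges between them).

Every bag has size at most 3, so the width is 3 − 1 = 2 and tw(G) ≤ 2. For the lower bound, G contains the cycle 2–3–1–5–4–2, so G is not a forest; only forests have treewidth ≤ 1, hence tw(G) ≥ 2. The upper and lower bounds meet at 2, so that is the treewidth.

Treewidth 2.
Bags: B1 = {1, 2, 3}  B2 = {1, 2, 5}  B3 = {2, 4, 5}
Tree: B1–B2, B2–B3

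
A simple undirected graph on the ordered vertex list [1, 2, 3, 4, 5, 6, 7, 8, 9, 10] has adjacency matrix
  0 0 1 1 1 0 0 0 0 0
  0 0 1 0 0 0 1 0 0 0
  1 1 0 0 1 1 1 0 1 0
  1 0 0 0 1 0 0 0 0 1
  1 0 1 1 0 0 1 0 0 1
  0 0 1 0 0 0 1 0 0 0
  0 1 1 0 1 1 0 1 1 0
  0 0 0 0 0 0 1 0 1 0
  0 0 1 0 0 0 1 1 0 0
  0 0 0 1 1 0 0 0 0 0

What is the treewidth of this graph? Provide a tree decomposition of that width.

Treewidth 2.
One optimal decomposition is:
Bags: B1 = {3, 5, 7}  B2 = {3, 7, 9}  B3 = {7, 8, 9}  B4 = {1, 3, 5}  B5 = {1, 4, 5}  B6 = {2, 3, 7}  B7 = {3, 6, 7}  B8 = {4, 5, 10}
Tree: B1–B2, B2–B3, B1–B4, B4–B5, B2–B6, B2–B7, B5–B8

The largest bag has 3 vertices, giving width 2; this decomposition certifies tw(G) ≤ 2. On the other hand G contains the 3-clique {7, 8, 9}. A clique must lie in a single bag of any decomposition, so no decomposition can have width below 2. The upper and lower bounds meet at 2, so that is the treewidth.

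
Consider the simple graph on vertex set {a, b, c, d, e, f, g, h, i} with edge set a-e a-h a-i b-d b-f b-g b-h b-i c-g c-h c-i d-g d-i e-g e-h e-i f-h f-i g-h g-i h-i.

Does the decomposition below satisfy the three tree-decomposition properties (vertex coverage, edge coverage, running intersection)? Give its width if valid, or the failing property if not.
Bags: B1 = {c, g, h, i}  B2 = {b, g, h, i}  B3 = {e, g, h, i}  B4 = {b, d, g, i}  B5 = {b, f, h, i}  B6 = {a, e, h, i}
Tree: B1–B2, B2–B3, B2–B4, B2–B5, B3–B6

Yes; width 3.

Checking the three conditions: (i) the bags cover all of {a, b, c, d, e, f, g, h, i}; (ii) for each edge, some bag contains both endpoints; (iii) the bags containing any fixed vertex form a subtree. All hold, so the decomposition is valid with width 4 − 1 = 3.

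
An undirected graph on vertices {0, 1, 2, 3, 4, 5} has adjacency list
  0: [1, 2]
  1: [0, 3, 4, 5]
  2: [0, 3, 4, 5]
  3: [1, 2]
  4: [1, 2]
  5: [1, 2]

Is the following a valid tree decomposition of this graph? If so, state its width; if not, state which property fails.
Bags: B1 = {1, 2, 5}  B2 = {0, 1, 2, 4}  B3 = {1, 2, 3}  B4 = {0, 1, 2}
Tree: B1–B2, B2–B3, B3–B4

A tree decomposition must satisfy three properties: every vertex lies in some bag; for every edge, both endpoints lie together in some bag; and for every vertex, the bags containing it form a connected subtree. Here bags containing vertex 0 are not connected in the tree, so the decomposition is invalid.

No — bags containing vertex 0 are not connected in the tree.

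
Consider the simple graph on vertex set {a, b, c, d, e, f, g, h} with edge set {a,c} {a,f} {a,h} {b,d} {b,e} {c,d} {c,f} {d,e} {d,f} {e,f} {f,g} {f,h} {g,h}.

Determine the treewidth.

A width-2 tree decomposition is:
Bags: B1 = {c, d, f}  B2 = {d, e, f}  B3 = {a, c, f}  B4 = {a, f, h}  B5 = {f, g, h}  B6 = {b, d, e}
Tree: B1–B2, B1–B3, B3–B4, B4–B5, B2–B6
Every bag has size at most 3, so the width is 3 − 1 = 2 and tw(G) ≤ 2. On the other hand G contains the 3-clique {d, e, f}. A clique must lie in a single bag of any decomposition, so no decomposition can have width below 2. Therefore the treewidth is 2.

2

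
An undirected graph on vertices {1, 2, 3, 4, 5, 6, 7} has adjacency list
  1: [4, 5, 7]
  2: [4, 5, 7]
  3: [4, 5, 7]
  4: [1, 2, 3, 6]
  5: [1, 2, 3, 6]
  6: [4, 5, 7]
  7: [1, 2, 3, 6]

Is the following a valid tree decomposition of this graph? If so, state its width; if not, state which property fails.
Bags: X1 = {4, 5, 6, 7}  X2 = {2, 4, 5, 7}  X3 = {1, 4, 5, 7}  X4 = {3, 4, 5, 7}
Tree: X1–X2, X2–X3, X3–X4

Yes; width 3.

Checking the three conditions: (i) the bags cover all of {1, 2, 3, 4, 5, 6, 7}; (ii) for each edge, some bag contains both endpoints; (iii) the bags containing any fixed vertex form a subtree. All hold, so the decomposition is valid with width 4 − 1 = 3.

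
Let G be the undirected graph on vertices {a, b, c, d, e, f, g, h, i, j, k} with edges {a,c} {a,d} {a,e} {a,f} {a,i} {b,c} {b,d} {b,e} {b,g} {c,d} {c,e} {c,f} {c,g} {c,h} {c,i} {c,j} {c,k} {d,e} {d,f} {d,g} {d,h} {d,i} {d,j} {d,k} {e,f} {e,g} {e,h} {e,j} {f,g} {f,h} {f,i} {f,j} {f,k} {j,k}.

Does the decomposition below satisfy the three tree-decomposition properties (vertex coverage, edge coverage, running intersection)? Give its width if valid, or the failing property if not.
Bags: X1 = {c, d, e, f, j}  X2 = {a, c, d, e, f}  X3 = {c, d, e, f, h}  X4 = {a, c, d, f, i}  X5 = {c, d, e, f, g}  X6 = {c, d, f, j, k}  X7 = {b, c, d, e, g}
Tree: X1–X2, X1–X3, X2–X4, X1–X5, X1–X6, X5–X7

Yes; width 4.

Every vertex of G appears in some bag (union = {a, b, c, d, e, f, g, h, i, j, k}); every edge is covered by a bag; and for each vertex v the set of bags containing v is connected in the bag tree. The decomposition is therefore valid. The largest bag has 5 vertices, so the width is 4.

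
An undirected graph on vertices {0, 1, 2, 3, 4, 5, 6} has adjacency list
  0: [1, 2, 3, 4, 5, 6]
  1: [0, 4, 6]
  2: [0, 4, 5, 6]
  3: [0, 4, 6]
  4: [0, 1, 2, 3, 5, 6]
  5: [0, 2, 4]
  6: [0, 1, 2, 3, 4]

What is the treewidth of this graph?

A width-3 tree decomposition is:
Bags: B1 = {0, 2, 4, 6}  B2 = {0, 2, 4, 5}  B3 = {0, 3, 4, 6}  B4 = {0, 1, 4, 6}
Tree: B1–B2, B1–B3, B3–B4
The largest bag has 4 vertices, giving width 3; this decomposition certifies tw(G) ≤ 3. Conversely, {0, 2, 4, 5} is a clique of size 4, and the vertices of any clique must share a bag in every tree decomposition; so some bag has ≥ 4 vertices and tw(G) ≥ 3. Therefore the treewidth is 3.

3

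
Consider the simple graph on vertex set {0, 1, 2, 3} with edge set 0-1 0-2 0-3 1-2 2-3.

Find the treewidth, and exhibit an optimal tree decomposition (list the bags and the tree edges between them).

Every bag has size at most 3, so the width is 3 − 1 = 2 and tw(G) ≤ 2. Conversely, {0, 1, 2} is a clique of size 3, and the vertices of any clique must share a bag in every tree decomposition; so some bag has ≥ 3 vertices and tw(G) ≥ 2. The upper and lower bounds meet at 2, so that is the treewidth.

Treewidth 2.
One optimal decomposition is:
Bags: B1 = {0, 1, 2}  B2 = {0, 2, 3}
Tree: B1–B2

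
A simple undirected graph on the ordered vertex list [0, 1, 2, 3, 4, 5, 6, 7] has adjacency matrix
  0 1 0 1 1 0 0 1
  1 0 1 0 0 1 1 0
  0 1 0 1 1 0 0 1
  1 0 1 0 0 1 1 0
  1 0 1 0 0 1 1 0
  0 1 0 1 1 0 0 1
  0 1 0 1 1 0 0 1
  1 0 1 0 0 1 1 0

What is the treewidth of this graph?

4

A width-4 tree decomposition is:
Bags: B1 = {0, 2, 5, 6, 7}  B2 = {0, 2, 4, 5, 6}  B3 = {0, 2, 3, 5, 6}  B4 = {0, 1, 2, 5, 6}
Tree: B1–B2, B2–B3, B3–B4
The largest bag has 5 vertices, giving width 4; this decomposition certifies tw(G) ≤ 4. For the lower bound: the 5 vertex sets {2,7}, {4,6}, {0,3}, {5}, {1} are disjoint, each induces a connected subgraph, and every pair is joined by at least one edge of G. Contracting each set to a single vertex therefore yields K_{5} as a minor, and since treewidth is minor-monotone, tw(G) ≥ tw(K_{5}) = 4. Combining the bounds, tw(G) = 4.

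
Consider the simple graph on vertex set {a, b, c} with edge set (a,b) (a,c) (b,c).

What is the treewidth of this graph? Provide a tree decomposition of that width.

Treewidth 2.
Bags: B1 = {a, b, c}
Tree: (single bag)

A single bag containing all 3 vertices is trivially a valid decomposition of width 2. Conversely, {a, b, c} is a clique of size 3, and the vertices of any clique must share a bag in every tree decomposition; so some bag has ≥ 3 vertices and tw(G) ≥ 2. Hence tw(G) = 2 exactly.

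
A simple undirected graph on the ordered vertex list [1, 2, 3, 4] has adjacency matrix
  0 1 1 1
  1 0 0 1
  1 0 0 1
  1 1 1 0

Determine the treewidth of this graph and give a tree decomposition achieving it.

Every bag has size at most 3, so the width is 3 − 1 = 2 and tw(G) ≤ 2. For the lower bound, the 3 vertices {1, 2, 4} are pairwise adjacent, and any tree decomposition puts a clique entirely inside one bag — forcing width ≥ 2. Therefore the treewidth is 2.

Treewidth 2.
One such decomposition:
Bags: B1 = {1, 2, 4}  B2 = {1, 3, 4}
Tree: B1–B2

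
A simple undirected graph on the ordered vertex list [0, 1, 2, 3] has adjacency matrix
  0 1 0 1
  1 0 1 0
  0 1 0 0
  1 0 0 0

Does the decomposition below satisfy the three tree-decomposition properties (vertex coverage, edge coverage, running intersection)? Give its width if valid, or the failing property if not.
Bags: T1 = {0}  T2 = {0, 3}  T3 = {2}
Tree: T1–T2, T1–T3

A tree decomposition must satisfy three properties: every vertex lies in some bag; for every edge, both endpoints lie together in some bag; and for every vertex, the bags containing it form a connected subtree. Here vertex 1 appears in no bag, so the decomposition is invalid.

No — vertex 1 appears in no bag.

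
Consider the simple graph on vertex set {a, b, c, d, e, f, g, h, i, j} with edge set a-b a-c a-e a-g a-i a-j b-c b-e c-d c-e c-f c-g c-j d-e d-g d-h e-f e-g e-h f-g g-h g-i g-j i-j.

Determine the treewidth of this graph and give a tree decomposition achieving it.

Every bag has size at most 4, so the width is 4 − 1 = 3 and tw(G) ≤ 3. For the lower bound, the 4 vertices {d, e, g, h} are pairwise adjacent, and any tree decomposition puts a clique entirely inside one bag — forcing width ≥ 3. Hence tw(G) = 3 exactly.

Treewidth 3.
Bags: B1 = {a, c, e, g}  B2 = {c, d, e, g}  B3 = {d, e, g, h}  B4 = {a, b, c, e}  B5 = {c, e, f, g}  B6 = {a, c, g, j}  B7 = {a, g, i, j}
Tree: B1–B2, B2–B3, B1–B4, B2–B5, B1–B6, B6–B7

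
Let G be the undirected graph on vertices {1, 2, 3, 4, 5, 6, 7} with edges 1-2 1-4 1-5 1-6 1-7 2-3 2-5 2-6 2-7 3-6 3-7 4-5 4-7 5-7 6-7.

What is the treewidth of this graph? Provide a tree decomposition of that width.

The largest bag has 4 vertices, giving width 3; this decomposition certifies tw(G) ≤ 3. On the other hand G contains the 4-clique {1, 2, 5, 7}. A clique must lie in a single bag of any decomposition, so no decomposition can have width below 3. Hence tw(G) = 3 exactly.

Treewidth 3.
One such decomposition:
Bags: B1 = {1, 2, 5, 7}  B2 = {1, 2, 6, 7}  B3 = {1, 4, 5, 7}  B4 = {2, 3, 6, 7}
Tree: B1–B2, B1–B3, B2–B4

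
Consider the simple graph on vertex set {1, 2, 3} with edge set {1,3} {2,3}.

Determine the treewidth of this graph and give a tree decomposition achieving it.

The largest bag has 2 vertices, giving width 1; this decomposition certifies tw(G) ≤ 1. Since G has at least one edge (e.g. 2–3), it is not an edgeless graph, so tw(G) ≥ 1. Therefore the treewidth is 1.

Treewidth 1.
Bags: B1 = {2, 3}  B2 = {1, 3}
Tree: B1–B2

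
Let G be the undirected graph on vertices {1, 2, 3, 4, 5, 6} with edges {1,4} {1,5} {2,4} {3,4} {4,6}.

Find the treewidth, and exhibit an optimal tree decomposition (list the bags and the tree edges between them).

Treewidth 1.
Bags: B1 = {3, 4}  B2 = {1, 4}  B3 = {2, 4}  B4 = {4, 6}  B5 = {1, 5}
Tree: B1–B2, B2–B3, B2–B4, B2–B5

Every bag has size at most 2, so the width is 2 − 1 = 1 and tw(G) ≤ 1. Since G has at least one edge (e.g. 4–3), it is not an edgeless graph, so tw(G) ≥ 1. Combining the bounds, tw(G) = 1.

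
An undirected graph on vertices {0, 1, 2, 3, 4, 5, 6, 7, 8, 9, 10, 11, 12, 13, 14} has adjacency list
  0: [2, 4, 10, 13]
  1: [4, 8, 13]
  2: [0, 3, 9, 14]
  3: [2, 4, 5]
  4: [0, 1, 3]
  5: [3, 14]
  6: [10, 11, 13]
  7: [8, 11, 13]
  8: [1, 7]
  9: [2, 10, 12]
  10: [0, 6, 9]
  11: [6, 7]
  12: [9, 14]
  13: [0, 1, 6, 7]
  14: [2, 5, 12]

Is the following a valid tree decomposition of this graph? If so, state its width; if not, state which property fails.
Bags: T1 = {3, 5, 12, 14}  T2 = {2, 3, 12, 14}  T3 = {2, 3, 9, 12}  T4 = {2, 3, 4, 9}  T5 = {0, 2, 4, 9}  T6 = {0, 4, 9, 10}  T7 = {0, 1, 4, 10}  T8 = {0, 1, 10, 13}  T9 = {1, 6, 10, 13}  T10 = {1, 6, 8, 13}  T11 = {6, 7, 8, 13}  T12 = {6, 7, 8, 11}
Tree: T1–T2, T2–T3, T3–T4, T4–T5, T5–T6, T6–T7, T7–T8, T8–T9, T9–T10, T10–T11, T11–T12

Yes; width 3.

Checking the three conditions: (i) the bags cover all of {0, 1, 2, 3, 4, 5, 6, 7, 8, 9, 10, 11, 12, 13, 14}; (ii) for each edge, some bag contains both endpoints; (iii) the bags containing any fixed vertex form a subtree. All hold, so the decomposition is valid with width 4 − 1 = 3.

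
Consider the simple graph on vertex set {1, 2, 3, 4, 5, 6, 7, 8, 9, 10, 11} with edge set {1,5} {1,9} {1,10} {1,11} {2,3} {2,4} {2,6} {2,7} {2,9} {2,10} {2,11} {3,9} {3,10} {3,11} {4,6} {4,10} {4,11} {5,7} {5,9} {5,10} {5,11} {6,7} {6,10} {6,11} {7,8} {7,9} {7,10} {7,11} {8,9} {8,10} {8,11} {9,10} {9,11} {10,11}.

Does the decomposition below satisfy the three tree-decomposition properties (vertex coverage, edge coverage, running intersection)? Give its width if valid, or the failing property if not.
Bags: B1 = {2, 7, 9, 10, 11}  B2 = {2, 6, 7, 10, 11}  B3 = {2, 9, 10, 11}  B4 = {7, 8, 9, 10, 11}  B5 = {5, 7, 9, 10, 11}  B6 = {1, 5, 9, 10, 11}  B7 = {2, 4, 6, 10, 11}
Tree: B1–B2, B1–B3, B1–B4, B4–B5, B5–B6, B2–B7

No — vertex 3 appears in no bag.

A tree decomposition must satisfy three properties: every vertex lies in some bag; for every edge, both endpoints lie together in some bag; and for every vertex, the bags containing it form a connected subtree. Here vertex 3 appears in no bag, so the decomposition is invalid.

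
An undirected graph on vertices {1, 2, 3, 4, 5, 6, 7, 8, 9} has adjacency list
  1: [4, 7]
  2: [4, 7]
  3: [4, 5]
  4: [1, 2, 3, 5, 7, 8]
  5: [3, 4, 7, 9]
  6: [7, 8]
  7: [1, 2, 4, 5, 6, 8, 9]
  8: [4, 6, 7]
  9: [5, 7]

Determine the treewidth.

2

A width-2 tree decomposition is:
Bags: B1 = {4, 7, 8}  B2 = {4, 5, 7}  B3 = {5, 7, 9}  B4 = {6, 7, 8}  B5 = {3, 4, 5}  B6 = {2, 4, 7}  B7 = {1, 4, 7}
Tree: B1–B2, B2–B3, B1–B4, B2–B5, B2–B6, B2–B7
Every bag has size at most 3, so the width is 3 − 1 = 2 and tw(G) ≤ 2. Conversely, {3, 4, 5} is a clique of size 3, and the vertices of any clique must share a bag in every tree decomposition; so some bag has ≥ 3 vertices and tw(G) ≥ 2. The upper and lower bounds meet at 2, so that is the treewidth.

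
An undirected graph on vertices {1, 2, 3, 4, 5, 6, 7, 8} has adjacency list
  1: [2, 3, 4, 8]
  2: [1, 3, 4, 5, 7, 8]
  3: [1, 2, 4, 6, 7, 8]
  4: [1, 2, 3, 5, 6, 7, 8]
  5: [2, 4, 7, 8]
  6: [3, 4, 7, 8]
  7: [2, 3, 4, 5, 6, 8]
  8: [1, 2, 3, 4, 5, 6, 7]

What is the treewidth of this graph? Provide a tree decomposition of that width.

Every bag has size at most 5, so the width is 5 − 1 = 4 and tw(G) ≤ 4. On the other hand G contains the 5-clique {1, 2, 3, 4, 8}. A clique must lie in a single bag of any decomposition, so no decomposition can have width below 4. Combining the bounds, tw(G) = 4.

Treewidth 4.
One such decomposition:
Bags: B1 = {3, 4, 6, 7, 8}  B2 = {2, 3, 4, 7, 8}  B3 = {1, 2, 3, 4, 8}  B4 = {2, 4, 5, 7, 8}
Tree: B1–B2, B2–B3, B2–B4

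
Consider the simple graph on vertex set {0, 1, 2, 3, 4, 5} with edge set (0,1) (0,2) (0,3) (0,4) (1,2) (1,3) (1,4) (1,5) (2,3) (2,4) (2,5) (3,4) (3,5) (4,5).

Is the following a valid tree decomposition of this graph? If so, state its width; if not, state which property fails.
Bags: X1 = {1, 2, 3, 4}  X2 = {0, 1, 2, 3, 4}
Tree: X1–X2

A tree decomposition must satisfy three properties: every vertex lies in some bag; for every edge, both endpoints lie together in some bag; and for every vertex, the bags containing it form a connected subtree. Here vertex 5 appears in no bag, so the decomposition is invalid.

No — vertex 5 appears in no bag.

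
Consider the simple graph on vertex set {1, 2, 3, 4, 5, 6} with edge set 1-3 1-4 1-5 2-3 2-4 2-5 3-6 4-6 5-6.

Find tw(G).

3

A width-3 tree decomposition is:
Bags: B1 = {1, 2, 3, 6}  B2 = {1, 2, 4, 6}  B3 = {1, 2, 5, 6}
Tree: B1–B2, B2–B3
Each bag holds 4 vertices, so the decomposition has width 3, which upper-bounds the treewidth. For the lower bound: the 4 vertex sets {3,6}, {2,4}, {1}, {5} are disjoint, each induces a connected subgraph, and every pair is joined by at least one edge of G. Contracting each set to a single vertex therefore yields K_{4} as a minor, and since treewidth is minor-monotone, tw(G) ≥ tw(K_{4}) = 3. Hence tw(G) = 3 exactly.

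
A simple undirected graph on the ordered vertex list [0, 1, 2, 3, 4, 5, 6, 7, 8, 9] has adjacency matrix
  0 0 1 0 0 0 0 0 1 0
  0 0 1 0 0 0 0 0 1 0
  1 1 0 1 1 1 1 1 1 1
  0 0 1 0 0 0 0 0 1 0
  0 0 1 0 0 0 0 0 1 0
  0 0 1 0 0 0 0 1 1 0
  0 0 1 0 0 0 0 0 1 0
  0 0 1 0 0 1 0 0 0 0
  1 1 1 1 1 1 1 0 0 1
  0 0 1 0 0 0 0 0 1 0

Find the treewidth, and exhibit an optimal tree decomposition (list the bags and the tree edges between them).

Treewidth 2.
One such decomposition:
Bags: B1 = {2, 6, 8}  B2 = {2, 5, 8}  B3 = {0, 2, 8}  B4 = {2, 5, 7}  B5 = {1, 2, 8}  B6 = {2, 3, 8}  B7 = {2, 8, 9}  B8 = {2, 4, 8}
Tree: B1–B2, B2–B3, B2–B4, B2–B5, B1–B6, B2–B7, B5–B8

The largest bag has 3 vertices, giving width 2; this decomposition certifies tw(G) ≤ 2. For the lower bound, the 3 vertices {0, 2, 8} are pairwise adjacent, and any tree decomposition puts a clique entirely inside one bag — forcing width ≥ 2. Hence tw(G) = 2 exactly.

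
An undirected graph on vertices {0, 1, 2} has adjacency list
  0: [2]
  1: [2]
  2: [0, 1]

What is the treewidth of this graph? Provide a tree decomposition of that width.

The largest bag has 2 vertices, giving width 1; this decomposition certifies tw(G) ≤ 1. Any graph with an edge has treewidth ≥ 1, and G has the edge 2–1. Hence tw(G) = 1 exactly.

Treewidth 1.
One optimal decomposition is:
Bags: B1 = {1, 2}  B2 = {0, 2}
Tree: B1–B2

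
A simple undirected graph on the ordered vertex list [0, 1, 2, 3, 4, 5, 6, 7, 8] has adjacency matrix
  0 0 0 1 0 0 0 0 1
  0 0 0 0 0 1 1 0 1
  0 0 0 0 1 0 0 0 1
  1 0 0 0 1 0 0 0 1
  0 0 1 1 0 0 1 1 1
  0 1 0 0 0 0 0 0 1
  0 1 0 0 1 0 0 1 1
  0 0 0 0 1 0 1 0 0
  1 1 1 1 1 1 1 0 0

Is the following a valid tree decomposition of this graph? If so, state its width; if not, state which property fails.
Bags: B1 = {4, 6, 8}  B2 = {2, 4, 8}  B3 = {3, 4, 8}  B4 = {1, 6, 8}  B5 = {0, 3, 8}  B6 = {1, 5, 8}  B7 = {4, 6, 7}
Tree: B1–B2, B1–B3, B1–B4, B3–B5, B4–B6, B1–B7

Every vertex of G appears in some bag (union = {0, 1, 2, 3, 4, 5, 6, 7, 8}); every edge is covered by a bag; and for each vertex v the set of bags containing v is connected in the bag tree. The decomposition is therefore valid. The largest bag has 3 vertices, so the width is 2.

Yes; width 2.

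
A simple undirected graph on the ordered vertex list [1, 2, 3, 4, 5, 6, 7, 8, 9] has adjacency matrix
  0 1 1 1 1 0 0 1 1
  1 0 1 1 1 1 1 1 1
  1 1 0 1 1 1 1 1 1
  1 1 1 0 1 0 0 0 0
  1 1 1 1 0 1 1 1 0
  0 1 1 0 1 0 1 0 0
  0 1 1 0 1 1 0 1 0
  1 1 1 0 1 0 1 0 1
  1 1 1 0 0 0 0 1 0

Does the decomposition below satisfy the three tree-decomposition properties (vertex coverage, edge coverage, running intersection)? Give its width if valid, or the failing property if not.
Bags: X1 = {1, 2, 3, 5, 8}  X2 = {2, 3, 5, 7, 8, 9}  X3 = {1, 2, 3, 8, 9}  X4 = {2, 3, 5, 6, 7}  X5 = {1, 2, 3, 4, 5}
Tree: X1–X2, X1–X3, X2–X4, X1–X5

No — bags containing vertex 9 are not connected in the tree.

A tree decomposition must satisfy three properties: every vertex lies in some bag; for every edge, both endpoints lie together in some bag; and for every vertex, the bags containing it form a connected subtree. Here bags containing vertex 9 are not connected in the tree, so the decomposition is invalid.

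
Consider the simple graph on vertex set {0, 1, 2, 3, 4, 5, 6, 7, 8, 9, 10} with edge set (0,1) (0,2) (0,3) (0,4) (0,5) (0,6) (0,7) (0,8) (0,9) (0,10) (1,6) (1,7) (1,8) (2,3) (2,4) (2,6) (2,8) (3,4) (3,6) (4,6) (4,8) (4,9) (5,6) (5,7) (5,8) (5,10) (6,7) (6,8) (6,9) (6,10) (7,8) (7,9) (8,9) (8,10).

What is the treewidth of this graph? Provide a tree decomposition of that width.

Treewidth 4.
One such decomposition:
Bags: B1 = {0, 2, 4, 6, 8}  B2 = {0, 4, 6, 8, 9}  B3 = {0, 6, 7, 8, 9}  B4 = {0, 5, 6, 7, 8}  B5 = {0, 2, 3, 4, 6}  B6 = {0, 5, 6, 8, 10}  B7 = {0, 1, 6, 7, 8}
Tree: B1–B2, B2–B3, B3–B4, B1–B5, B4–B6, B3–B7

Each bag holds 5 vertices, so the decomposition has width 4, which upper-bounds the treewidth. On the other hand G contains the 5-clique {0, 2, 4, 6, 8}. A clique must lie in a single bag of any decomposition, so no decomposition can have width below 4. The upper and lower bounds meet at 4, so that is the treewidth.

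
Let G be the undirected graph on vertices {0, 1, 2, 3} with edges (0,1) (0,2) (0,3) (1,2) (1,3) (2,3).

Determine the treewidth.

3

A width-3 tree decomposition is:
Bags: B1 = {0, 1, 2, 3}
Tree: (single bag)
A single bag containing all 4 vertices is trivially a valid decomposition of width 3. For the lower bound, the 4 vertices {0, 1, 2, 3} are pairwise adjacent, and any tree decomposition puts a clique entirely inside one bag — forcing width ≥ 3. Therefore the treewidth is 3.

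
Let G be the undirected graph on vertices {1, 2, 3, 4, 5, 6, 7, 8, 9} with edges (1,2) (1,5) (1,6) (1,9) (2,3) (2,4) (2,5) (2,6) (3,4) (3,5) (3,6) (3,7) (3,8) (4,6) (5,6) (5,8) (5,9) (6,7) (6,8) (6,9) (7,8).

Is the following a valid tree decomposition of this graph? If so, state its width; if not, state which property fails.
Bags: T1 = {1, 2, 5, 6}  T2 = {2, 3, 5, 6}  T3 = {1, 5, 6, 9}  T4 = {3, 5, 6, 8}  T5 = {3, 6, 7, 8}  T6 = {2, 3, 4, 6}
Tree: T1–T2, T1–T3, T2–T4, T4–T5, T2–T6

Vertex coverage: the bags together contain {1, 2, 3, 4, 5, 6, 7, 8, 9}, the full vertex set. Edge coverage: each edge of G has both endpoints in at least one bag. Running intersection: for every vertex, the bags containing it form a connected subtree. All three properties hold, so this is a valid tree decomposition of width max|bag| − 1 = 3, and hence tw(G) ≤ 3.

Yes; width 3.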